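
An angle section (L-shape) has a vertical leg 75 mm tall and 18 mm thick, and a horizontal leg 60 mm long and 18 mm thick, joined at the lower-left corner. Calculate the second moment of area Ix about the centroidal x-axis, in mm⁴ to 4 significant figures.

Ix ≈ 1.047 × 10⁶ mm⁴

Break the section into simple shapes (no overlaps), measuring from the bottom-left corner of the bounding box.
Vertical leg: 18 × 75, A = 1 350 mm², y = 37.5 mm, Ī = 632 813 mm⁴.
Horizontal leg (remainder): 42 × 18, A = 756 mm², y = 9 mm, Ī = 20 412 mm⁴.
Centroid: ȳ = ΣA·y / ΣA = 27.2692 mm.
Transfer each piece to the centroidal x-axis using Ī + A·d² with d = y − 27.2692:
  vertical leg: d = 10.2308 mm → contributes +774 115 mm⁴
  horizontal leg (remainder): d = -18.2692 mm → contributes +272 738 mm⁴
Total I = 1 046 853 mm⁴.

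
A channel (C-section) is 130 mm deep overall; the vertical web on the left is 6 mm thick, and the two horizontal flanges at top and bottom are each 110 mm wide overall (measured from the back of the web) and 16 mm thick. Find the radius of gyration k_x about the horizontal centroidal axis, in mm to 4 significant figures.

k_x ≈ 54.01 mm

Split into non-overlapping primitives; take the origin at the lower-left of the bounding box.
Web: 6 × 130, A = 780 mm², y = 65 mm, Ī = 1 098 500 mm⁴.
Top flange (beyond web): 104 × 16, A = 1 664 mm², y = 122 mm, Ī = 35498.7 mm⁴.
Bottom flange (beyond web): 104 × 16, A = 1 664 mm², y = 8 mm, Ī = 35498.7 mm⁴.
By symmetry the centroid is at mid-height, ȳ = 65 mm.
Transfer each piece to the horizontal centroidal axis using Ī + A·d² with d = y − 65:
  web: d = 0 mm → contributes +1 098 500 mm⁴
  top flange (beyond web): d = 57 mm → contributes +5 441 835 mm⁴
  bottom flange (beyond web): d = -57 mm → contributes +5 441 835 mm⁴
Total I = 11 982 169 mm⁴.
Radius of gyration: k = √(I/A) = √(11 982 169 / 4 108) = 54.0073 mm.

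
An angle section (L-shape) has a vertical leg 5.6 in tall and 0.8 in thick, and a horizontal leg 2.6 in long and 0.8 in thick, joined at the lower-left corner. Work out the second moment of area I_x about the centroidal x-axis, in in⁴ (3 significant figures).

Split into non-overlapping primitives; take the origin at the lower-left of the bounding box.
Vertical leg: 0.8 × 5.6, A = 4.48 in², y = 2.8 in, Ī = 11.708 in⁴.
Horizontal leg (remainder): 1.8 × 0.8, A = 1.44 in², y = 0.4 in, Ī = 0.0768 in⁴.
Centroid: ȳ = ΣA·y / ΣA = 2.2162 in.
Transfer each piece to the centroidal x-axis using Ī + A·d² with d = y − 2.2162:
  vertical leg: d = 0.58378 in → contributes +13.235 in⁴
  horizontal leg (remainder): d = -1.8162 in → contributes +4.8268 in⁴
Total I = 18.061 in⁴.

I_x ≈ 18.1 in⁴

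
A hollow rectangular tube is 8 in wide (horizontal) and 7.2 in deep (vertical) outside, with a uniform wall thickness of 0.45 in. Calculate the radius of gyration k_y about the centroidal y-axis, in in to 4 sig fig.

k_y ≈ 3.045 in

Break the section into simple shapes (no overlaps), measuring from the bottom-left corner of the bounding box.
Outer rectangle: 8 × 7.2, A = 57.6 in², x = 4 in, Ī = 307.2 in⁴.
Inner void (subtracted): 7.1 × 6.3, A = 44.73 in², x = 4 in, Ī = 187.903 in⁴.
By symmetry the centroid is at mid-width, x̄ = 4 in.
All pieces are centred on the centroidal y-axis, so I = ΣĪ (holes subtracted) = 119.297 in⁴.
Radius of gyration: k = √(I/A) = √(119.297 / 12.87) = 3.04456 in.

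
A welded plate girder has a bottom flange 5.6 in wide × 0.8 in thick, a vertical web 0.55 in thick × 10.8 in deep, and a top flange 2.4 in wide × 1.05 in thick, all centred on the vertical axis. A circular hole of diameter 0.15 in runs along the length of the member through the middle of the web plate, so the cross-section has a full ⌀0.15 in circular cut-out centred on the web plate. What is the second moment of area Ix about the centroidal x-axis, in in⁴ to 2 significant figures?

Ix ≈ 290 in⁴

Break the section into simple shapes (no overlaps), measuring from the bottom-left corner of the bounding box.
Bottom plate: 5.6 × 0.8, A = 4.48 in², y = 0.4 in, Ī = 0.2389 in⁴.
Web plate: 0.55 × 10.8, A = 5.94 in², y = 6.2 in, Ī = 57.74 in⁴.
Top plate: 2.4 × 1.05, A = 2.52 in², y = 12.13 in, Ī = 0.2315 in⁴.
Hole (subtracted): ⌀0.15, A = 0.01767 in², y = 6.2 in, Ī = 0.00002485 in⁴.
Centroid: ȳ = ΣA·y / ΣA = 5.345 in.
Transfer each piece to the centroidal x-axis using Ī + A·d² with d = y − 5.345:
  bottom plate: d = -4.945 in → contributes +109.8 in⁴
  web plate: d = 0.8553 in → contributes +62.08 in⁴
  top plate: d = 6.78 in → contributes +116.1 in⁴
  hole: d = 0.8553 in → contributes −0.01295 in⁴
Total I = 287.9 in⁴.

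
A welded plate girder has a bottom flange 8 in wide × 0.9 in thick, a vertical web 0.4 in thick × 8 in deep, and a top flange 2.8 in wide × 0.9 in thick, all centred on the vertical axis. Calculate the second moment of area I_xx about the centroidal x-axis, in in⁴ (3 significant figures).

Decompose the section into non-overlapping parts with the origin at the bottom-left of its bounding rectangle.
Bottom plate: 8 × 0.9, A = 7.2 in², y = 0.45 in, Ī = 0.486 in⁴.
Web plate: 0.4 × 8, A = 3.2 in², y = 4.9 in, Ī = 17.067 in⁴.
Top plate: 2.8 × 0.9, A = 2.52 in², y = 9.35 in, Ī = 0.1701 in⁴.
Centroid: ȳ = ΣA·y / ΣA = 3.2881 in.
Transfer each piece to the centroidal x-axis using Ī + A·d² with d = y − 3.2881:
  bottom plate: d = -2.8381 in → contributes +58.48 in⁴
  web plate: d = 1.6119 in → contributes +25.381 in⁴
  top plate: d = 6.0619 in → contributes +92.772 in⁴
Total I = 176.63 in⁴.

I_xx ≈ 177 in⁴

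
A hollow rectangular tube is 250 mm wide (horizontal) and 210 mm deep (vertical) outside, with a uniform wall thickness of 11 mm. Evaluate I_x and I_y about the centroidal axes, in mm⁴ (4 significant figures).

I_x ≈ 6.669 × 10⁷ mm⁴, I_y ≈ 8.775 × 10⁷ mm⁴

Treat the section as a set of non-overlapping primitives; coordinates are from the bounding-box lower-left.
Outer rectangle: 250 × 210, A = 52 500 mm², y = 105 mm, Ī = 192 937 500 mm⁴.
Inner void (subtracted): 228 × 188, A = 42 864 mm², y = 105 mm, Ī = 126 248 768 mm⁴.
By symmetry the centroid is at mid-height, ȳ = 105 mm.
All pieces are centred on the centroidal x-axis, so I = ΣĪ (holes subtracted) = 66 688 732 mm⁴.
Repeating about the centroidal y-axis gives I_y = 87 750 652 mm⁴.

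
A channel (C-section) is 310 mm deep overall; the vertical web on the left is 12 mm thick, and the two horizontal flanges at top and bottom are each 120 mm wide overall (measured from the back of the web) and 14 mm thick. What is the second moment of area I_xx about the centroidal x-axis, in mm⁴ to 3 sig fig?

I_xx ≈ 9.61 × 10⁷ mm⁴

Split into non-overlapping primitives; take the origin at the lower-left of the bounding box.
Web: 12 × 310, A = 3 720 mm², y = 155 mm, Ī = 29 791 000 mm⁴.
Top flange (beyond web): 108 × 14, A = 1 512 mm², y = 303 mm, Ī = 24 696 mm⁴.
Bottom flange (beyond web): 108 × 14, A = 1 512 mm², y = 7 mm, Ī = 24 696 mm⁴.
By symmetry the centroid is at mid-height, ȳ = 155 mm.
Transfer each piece to the centroidal x-axis using Ī + A·d² with d = y − 155:
  web: d = 0 mm → contributes +29 791 000 mm⁴
  top flange (beyond web): d = 148 mm → contributes +33 143 544 mm⁴
  bottom flange (beyond web): d = -148 mm → contributes +33 143 544 mm⁴
Total I = 96 078 088 mm⁴.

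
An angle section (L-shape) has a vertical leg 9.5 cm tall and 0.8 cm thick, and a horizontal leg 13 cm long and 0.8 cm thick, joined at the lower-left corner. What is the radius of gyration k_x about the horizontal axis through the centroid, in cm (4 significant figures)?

Break the section into simple shapes (no overlaps), measuring from the bottom-left corner of the bounding box.
Vertical leg: 0.8 × 9.5, A = 7.6 cm², y = 4.75 cm, Ī = 57.1583 cm⁴.
Horizontal leg (remainder): 12.2 × 0.8, A = 9.76 cm², y = 0.4 cm, Ī = 0.520533 cm⁴.
Centroid: ȳ = ΣA·y / ΣA = 2.30438 cm.
Transfer each piece to the horizontal axis through the centroid using Ī + A·d² with d = y − 2.30438:
  vertical leg: d = 2.44562 cm → contributes +102.614 cm⁴
  horizontal leg (remainder): d = -1.90438 cm → contributes +35.9167 cm⁴
Total I = 138.531 cm⁴.
Radius of gyration: k = √(I/A) = √(138.531 / 17.36) = 2.82487 cm.

k_x ≈ 2.825 cm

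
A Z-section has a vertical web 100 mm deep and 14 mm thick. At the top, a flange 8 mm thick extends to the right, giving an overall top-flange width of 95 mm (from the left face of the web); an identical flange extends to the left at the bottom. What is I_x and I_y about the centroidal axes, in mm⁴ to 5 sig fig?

Decompose the section into non-overlapping parts with the origin at the bottom-left of its bounding rectangle.
Web: 14 × 100, A = 1 400 mm², y = 50 mm, Ī = 1 166 667 mm⁴.
Top flange (beyond web): 81 × 8, A = 648 mm², y = 96 mm, Ī = 3 456 mm⁴.
Bottom flange (beyond web): 81 × 8, A = 648 mm², y = 4 mm, Ī = 3 456 mm⁴.
Centroid: ȳ = ΣA·y / ΣA = 50 mm.
Transfer each piece to the centroidal x-axis using Ī + A·d² with d = y − 50:
  web: d = 0 mm → contributes +1 166 667 mm⁴
  top flange (beyond web): d = 46 mm → contributes +1 374 624 mm⁴
  bottom flange (beyond web): d = -46 mm → contributes +1 374 624 mm⁴
Total I = 3 915 915 mm⁴.
For the y-axis: x̄ = 88 mm.
Repeating about the centroidal y-axis gives I_y = 3 655 555 mm⁴.

I_x ≈ 3.9159 × 10⁶ mm⁴, I_y ≈ 3.6556 × 10⁶ mm⁴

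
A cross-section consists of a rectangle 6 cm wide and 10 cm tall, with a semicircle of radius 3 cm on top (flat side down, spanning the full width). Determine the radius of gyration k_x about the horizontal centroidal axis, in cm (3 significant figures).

k_x ≈ 3.60 cm

Decompose the section into non-overlapping parts with the origin at the bottom-left of its bounding rectangle.
Rectangular body: 6 × 10, A = 60 cm², y = 5 cm, Ī = 500 cm⁴.
Semicircular cap: semicircle r = 3, A = 14.137 cm², y = 11.273 cm, Ī = 8.8903 cm⁴.
Centroid: ȳ = ΣA·y / ΣA = 6.1962 cm.
Transfer each piece to the horizontal centroidal axis using Ī + A·d² with d = y − 6.1962:
  rectangular body: d = -1.1962 cm → contributes +585.86 cm⁴
  semicircular cap: d = 5.077 cm → contributes +373.29 cm⁴
Total I = 959.15 cm⁴.
Radius of gyration: k = √(I/A) = √(959.15 / 74.137) = 3.5969 cm.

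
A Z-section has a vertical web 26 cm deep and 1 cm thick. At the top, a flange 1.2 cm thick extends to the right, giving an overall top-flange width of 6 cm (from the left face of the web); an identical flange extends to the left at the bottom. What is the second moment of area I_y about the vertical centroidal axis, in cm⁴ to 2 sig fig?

I_y ≈ 140 cm⁴

Split into non-overlapping primitives; take the origin at the lower-left of the bounding box.
Web: 1 × 26, A = 26 cm², x = 5.5 cm, Ī = 2.167 cm⁴.
Top flange (beyond web): 5 × 1.2, A = 6 cm², x = 8.5 cm, Ī = 12.5 cm⁴.
Bottom flange (beyond web): 5 × 1.2, A = 6 cm², x = 2.5 cm, Ī = 12.5 cm⁴.
Centroid: x̄ = ΣA·x / ΣA = 5.5 cm.
Transfer each piece to the vertical centroidal axis using Ī + A·d² with d = x − 5.5:
  web: d = 0 cm → contributes +2.167 cm⁴
  top flange (beyond web): d = 3 cm → contributes +66.5 cm⁴
  bottom flange (beyond web): d = -3 cm → contributes +66.5 cm⁴
Total I = 135.2 cm⁴.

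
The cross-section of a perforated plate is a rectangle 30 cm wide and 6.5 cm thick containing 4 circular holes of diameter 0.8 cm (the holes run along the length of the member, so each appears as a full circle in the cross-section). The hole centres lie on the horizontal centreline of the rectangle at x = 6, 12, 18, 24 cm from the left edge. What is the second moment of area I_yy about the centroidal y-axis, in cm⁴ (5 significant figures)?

I_yy ≈ 1.4534 × 10⁴ cm⁴

Decompose the section into non-overlapping parts with the origin at the bottom-left of its bounding rectangle.
Plate: 30 × 6.5, A = 195 cm², x = 15 cm, Ī = 14 625 cm⁴.
Hole 1 (subtracted): ⌀0.8, A = 0.5026548 cm², x = 6 cm, Ī = 0.02010619 cm⁴.
Hole 2 (subtracted): ⌀0.8, A = 0.5026548 cm², x = 12 cm, Ī = 0.02010619 cm⁴.
Hole 3 (subtracted): ⌀0.8, A = 0.5026548 cm², x = 18 cm, Ī = 0.02010619 cm⁴.
Hole 4 (subtracted): ⌀0.8, A = 0.5026548 cm², x = 24 cm, Ī = 0.02010619 cm⁴.
By symmetry the centroid is at mid-width, x̄ = 15 cm.
Transfer each piece to the centroidal y-axis using Ī + A·d² with d = x − 15:
  plate: d = 0 cm → contributes +14 625 cm⁴
  hole 1: d = -9 cm → contributes −40.73515 cm⁴
  hole 2: d = -3 cm → contributes −4.544 cm⁴
  hole 3: d = 3 cm → contributes −4.544 cm⁴
  hole 4: d = 9 cm → contributes −40.73515 cm⁴
Total I = 14534.44 cm⁴.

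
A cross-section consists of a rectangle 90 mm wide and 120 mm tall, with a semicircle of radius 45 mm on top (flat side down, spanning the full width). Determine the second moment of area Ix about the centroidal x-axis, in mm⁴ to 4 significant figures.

Ix ≈ 2.878 × 10⁷ mm⁴

Split into non-overlapping primitives; take the origin at the lower-left of the bounding box.
Rectangular body: 90 × 120, A = 10 800 mm², y = 60 mm, Ī = 12 960 000 mm⁴.
Semicircular cap: semicircle r = 45, A = 3180.86 mm², y = 139.099 mm, Ī = 450 072 mm⁴.
Centroid: ȳ = ΣA·y / ΣA = 77.9962 mm.
Transfer each piece to the centroidal x-axis using Ī + A·d² with d = y − 77.9962:
  rectangular body: d = -17.9962 mm → contributes +16 457 705 mm⁴
  semicircular cap: d = 61.1024 mm → contributes +12 325 848 mm⁴
Total I = 28 783 553 mm⁴.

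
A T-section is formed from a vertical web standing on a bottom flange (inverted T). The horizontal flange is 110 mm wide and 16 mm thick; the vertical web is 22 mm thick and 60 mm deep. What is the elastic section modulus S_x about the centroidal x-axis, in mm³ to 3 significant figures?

Treat the section as a set of non-overlapping primitives; coordinates are from the bounding-box lower-left.
Flange: 110 × 16, A = 1 760 mm², y = 8 mm, Ī = 37 547 mm⁴.
Web: 22 × 60, A = 1 320 mm², y = 46 mm, Ī = 396 000 mm⁴.
Centroid: ȳ = ΣA·y / ΣA = 24.286 mm.
Transfer each piece to the centroidal x-axis using Ī + A·d² with d = y − 24.286:
  flange: d = -16.286 mm → contributes +504 342 mm⁴
  web: d = 21.714 mm → contributes +1 018 393 mm⁴
Total I = 1 522 735 mm⁴.
Extreme fibre distance c = 51.714 mm; S = I/c = 29 445 mm³.

S_x ≈ 2.94 × 10⁴ mm³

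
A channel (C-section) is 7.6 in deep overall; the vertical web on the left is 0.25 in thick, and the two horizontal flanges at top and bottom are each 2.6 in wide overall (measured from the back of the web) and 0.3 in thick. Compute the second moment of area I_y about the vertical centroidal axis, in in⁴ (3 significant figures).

I_y ≈ 2.03 in⁴

Decompose the section into non-overlapping parts with the origin at the bottom-left of its bounding rectangle.
Web: 0.25 × 7.6, A = 1.9 in², x = 0.125 in, Ī = 0.0098958 in⁴.
Top flange (beyond web): 2.35 × 0.3, A = 0.705 in², x = 1.425 in, Ī = 0.32445 in⁴.
Bottom flange (beyond web): 2.35 × 0.3, A = 0.705 in², x = 1.425 in, Ī = 0.32445 in⁴.
Centroid: x̄ = ΣA·x / ΣA = 0.67878 in.
Transfer each piece to the vertical centroidal axis using Ī + A·d² with d = x − 0.67878:
  web: d = -0.55378 in → contributes +0.59257 in⁴
  top flange (beyond web): d = 0.74622 in → contributes +0.71703 in⁴
  bottom flange (beyond web): d = 0.74622 in → contributes +0.71703 in⁴
Total I = 2.0266 in⁴.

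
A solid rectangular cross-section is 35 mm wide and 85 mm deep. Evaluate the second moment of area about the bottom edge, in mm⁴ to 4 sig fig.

I_base ≈ 7.165 × 10⁶ mm⁴

The section: 35 × 85, A = 2 975 mm², y = 42.5 mm, Ī = 1 791 198 mm⁴.
Transfer it to a horizontal axis along the bottom face using Ī + A·d² with d = y − 0:
  the section: d = 42.5 mm → contributes +7 164 792 mm⁴
Total I = 7 164 792 mm⁴.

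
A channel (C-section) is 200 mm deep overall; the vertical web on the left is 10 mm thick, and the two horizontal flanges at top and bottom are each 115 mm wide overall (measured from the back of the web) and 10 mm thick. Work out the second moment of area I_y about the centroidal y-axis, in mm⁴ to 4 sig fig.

Break the section into simple shapes (no overlaps), measuring from the bottom-left corner of the bounding box.
Web: 10 × 200, A = 2 000 mm², x = 5 mm, Ī = 16666.7 mm⁴.
Top flange (beyond web): 105 × 10, A = 1 050 mm², x = 62.5 mm, Ī = 964 688 mm⁴.
Bottom flange (beyond web): 105 × 10, A = 1 050 mm², x = 62.5 mm, Ī = 964 688 mm⁴.
Centroid: x̄ = ΣA·x / ΣA = 34.4512 mm.
Transfer each piece to the centroidal y-axis using Ī + A·d² with d = x − 34.4512:
  web: d = -29.4512 mm → contributes +1 751 415 mm⁴
  top flange (beyond web): d = 28.0488 mm → contributes +1 790 758 mm⁴
  bottom flange (beyond web): d = 28.0488 mm → contributes +1 790 758 mm⁴
Total I = 5 332 932 mm⁴.

I_y ≈ 5.333 × 10⁶ mm⁴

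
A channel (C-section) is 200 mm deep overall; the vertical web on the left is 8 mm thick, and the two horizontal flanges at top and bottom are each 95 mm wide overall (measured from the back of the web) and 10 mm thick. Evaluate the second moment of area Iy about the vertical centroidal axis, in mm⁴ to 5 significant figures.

Iy ≈ 2.9867 × 10⁶ mm⁴

Split into non-overlapping primitives; take the origin at the lower-left of the bounding box.
Web: 8 × 200, A = 1 600 mm², x = 4 mm, Ī = 8533.333 mm⁴.
Top flange (beyond web): 87 × 10, A = 870 mm², x = 51.5 mm, Ī = 548752.5 mm⁴.
Bottom flange (beyond web): 87 × 10, A = 870 mm², x = 51.5 mm, Ī = 548752.5 mm⁴.
Centroid: x̄ = ΣA·x / ΣA = 28.74551 mm.
Transfer each piece to the vertical centroidal axis using Ī + A·d² with d = x − 28.74551:
  web: d = -24.74551 mm → contributes +988277.7 mm⁴
  top flange (beyond web): d = 22.75449 mm → contributes +999209.7 mm⁴
  bottom flange (beyond web): d = 22.75449 mm → contributes +999209.7 mm⁴
Total I = 2 986 697 mm⁴.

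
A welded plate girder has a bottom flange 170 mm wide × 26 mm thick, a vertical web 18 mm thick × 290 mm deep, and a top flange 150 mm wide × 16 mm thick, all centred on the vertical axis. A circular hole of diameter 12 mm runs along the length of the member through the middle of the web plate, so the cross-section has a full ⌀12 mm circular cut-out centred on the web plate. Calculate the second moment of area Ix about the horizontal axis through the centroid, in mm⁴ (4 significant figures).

Split into non-overlapping primitives; take the origin at the lower-left of the bounding box.
Bottom plate: 170 × 26, A = 4 420 mm², y = 13 mm, Ī = 248 993 mm⁴.
Web plate: 18 × 290, A = 5 220 mm², y = 171 mm, Ī = 36 583 500 mm⁴.
Top plate: 150 × 16, A = 2 400 mm², y = 324 mm, Ī = 51 200 mm⁴.
Hole (subtracted): ⌀12, A = 113.097 mm², y = 171 mm, Ī = 1017.88 mm⁴.
Centroid: ȳ = ΣA·y / ΣA = 143.234 mm.
Transfer each piece to the horizontal axis through the centroid using Ī + A·d² with d = y − 143.234:
  bottom plate: d = -130.234 mm → contributes +75 216 378 mm⁴
  web plate: d = 27.7658 mm → contributes +40 607 805 mm⁴
  top plate: d = 180.766 mm → contributes +78 474 259 mm⁴
  hole: d = 27.7658 mm → contributes −88209.1 mm⁴
Total I = 194 210 233 mm⁴.

Ix ≈ 1.942 × 10⁸ mm⁴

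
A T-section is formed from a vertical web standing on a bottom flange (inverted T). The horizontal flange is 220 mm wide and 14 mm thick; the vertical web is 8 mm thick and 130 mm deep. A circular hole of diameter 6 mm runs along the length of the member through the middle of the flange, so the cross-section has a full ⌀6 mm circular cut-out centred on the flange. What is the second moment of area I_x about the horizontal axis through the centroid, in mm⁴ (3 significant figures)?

I_x ≈ 5.54 × 10⁶ mm⁴

Split into non-overlapping primitives; take the origin at the lower-left of the bounding box.
Flange: 220 × 14, A = 3 080 mm², y = 7 mm, Ī = 50 307 mm⁴.
Web: 8 × 130, A = 1 040 mm², y = 79 mm, Ī = 1 464 667 mm⁴.
Hole (subtracted): ⌀6, A = 28.274 mm², y = 7 mm, Ī = 63.617 mm⁴.
Centroid: ȳ = ΣA·y / ΣA = 25.3 mm.
Transfer each piece to the horizontal axis through the centroid using Ī + A·d² with d = y − 25.3:
  flange: d = -18.3 mm → contributes +1 081 807 mm⁴
  web: d = 53.7 mm → contributes +4 463 665 mm⁴
  hole: d = -18.3 mm → contributes −9532.8 mm⁴
Total I = 5 535 940 mm⁴.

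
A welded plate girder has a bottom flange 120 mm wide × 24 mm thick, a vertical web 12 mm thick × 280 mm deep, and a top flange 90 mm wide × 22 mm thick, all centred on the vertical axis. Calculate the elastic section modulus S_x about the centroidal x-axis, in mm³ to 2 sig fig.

S_x ≈ 7.4 × 10⁵ mm³

Break the section into simple shapes (no overlaps), measuring from the bottom-left corner of the bounding box.
Bottom plate: 120 × 24, A = 2 880 mm², y = 12 mm, Ī = 138 240 mm⁴.
Web plate: 12 × 280, A = 3 360 mm², y = 164 mm, Ī = 21 952 000 mm⁴.
Top plate: 90 × 22, A = 1 980 mm², y = 315 mm, Ī = 79 860 mm⁴.
Centroid: ȳ = ΣA·y / ΣA = 147.1 mm.
Transfer each piece to the centroidal x-axis using Ī + A·d² with d = y − 147.1:
  bottom plate: d = -135.1 mm → contributes +52 717 094 mm⁴
  web plate: d = 16.88 mm → contributes +22 909 744 mm⁴
  top plate: d = 167.9 mm → contributes +55 885 710 mm⁴
Total I = 131 512 548 mm⁴.
Extreme fibre distance c = 178.9 mm; S = I/c = 735 187 mm³.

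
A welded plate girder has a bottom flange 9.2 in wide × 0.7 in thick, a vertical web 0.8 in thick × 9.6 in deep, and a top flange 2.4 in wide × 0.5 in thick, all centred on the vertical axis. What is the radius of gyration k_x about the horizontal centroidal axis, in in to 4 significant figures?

Treat the section as a set of non-overlapping primitives; coordinates are from the bounding-box lower-left.
Bottom plate: 9.2 × 0.7, A = 6.44 in², y = 0.35 in, Ī = 0.262967 in⁴.
Web plate: 0.8 × 9.6, A = 7.68 in², y = 5.5 in, Ī = 58.9824 in⁴.
Top plate: 2.4 × 0.5, A = 1.2 in², y = 10.55 in, Ī = 0.025 in⁴.
Centroid: ȳ = ΣA·y / ΣA = 3.73068 in.
Transfer each piece to the horizontal centroidal axis using Ī + A·d² with d = y − 3.73068:
  bottom plate: d = -3.38068 in → contributes +73.8657 in⁴
  web plate: d = 1.76932 in → contributes +83.0246 in⁴
  top plate: d = 6.81932 in → contributes +55.8288 in⁴
Total I = 212.719 in⁴.
Radius of gyration: k = √(I/A) = √(212.719 / 15.32) = 3.72627 in.

k_x ≈ 3.726 in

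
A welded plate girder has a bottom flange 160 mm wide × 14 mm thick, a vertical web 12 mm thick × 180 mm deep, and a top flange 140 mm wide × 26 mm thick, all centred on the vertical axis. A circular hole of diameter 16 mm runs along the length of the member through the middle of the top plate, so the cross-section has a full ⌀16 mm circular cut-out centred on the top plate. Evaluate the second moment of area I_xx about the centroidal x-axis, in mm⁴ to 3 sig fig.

I_xx ≈ 6.12 × 10⁷ mm⁴

Split into non-overlapping primitives; take the origin at the lower-left of the bounding box.
Bottom plate: 160 × 14, A = 2 240 mm², y = 7 mm, Ī = 36 587 mm⁴.
Web plate: 12 × 180, A = 2 160 mm², y = 104 mm, Ī = 5 832 000 mm⁴.
Top plate: 140 × 26, A = 3 640 mm², y = 207 mm, Ī = 205 053 mm⁴.
Hole (subtracted): ⌀16, A = 201.06 mm², y = 207 mm, Ī = 3 217 mm⁴.
Centroid: ȳ = ΣA·y / ΣA = 121.47 mm.
Transfer each piece to the centroidal x-axis using Ī + A·d² with d = y − 121.47:
  bottom plate: d = -114.47 mm → contributes +29 387 138 mm⁴
  web plate: d = -17.468 mm → contributes +6 491 084 mm⁴
  top plate: d = 85.532 mm → contributes +26 834 281 mm⁴
  hole: d = 85.532 mm → contributes −1 474 130 mm⁴
Total I = 61 238 372 mm⁴.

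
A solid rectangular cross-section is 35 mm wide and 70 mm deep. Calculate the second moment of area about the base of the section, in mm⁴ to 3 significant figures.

The section: 35 × 70, A = 2 450 mm², y = 35 mm, Ī = 1 000 417 mm⁴.
Transfer it to the bottom edge using Ī + A·d² with d = y − 0:
  the section: d = 35 mm → contributes +4 001 667 mm⁴
Total I = 4 001 667 mm⁴.

I_base ≈ 4.00 × 10⁶ mm⁴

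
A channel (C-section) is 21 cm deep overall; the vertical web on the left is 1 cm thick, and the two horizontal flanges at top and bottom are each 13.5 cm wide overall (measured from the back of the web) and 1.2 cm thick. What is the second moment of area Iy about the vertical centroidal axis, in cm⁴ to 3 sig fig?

Iy ≈ 955 cm⁴

Break the section into simple shapes (no overlaps), measuring from the bottom-left corner of the bounding box.
Web: 1 × 21, A = 21 cm², x = 0.5 cm, Ī = 1.75 cm⁴.
Top flange (beyond web): 12.5 × 1.2, A = 15 cm², x = 7.25 cm, Ī = 195.31 cm⁴.
Bottom flange (beyond web): 12.5 × 1.2, A = 15 cm², x = 7.25 cm, Ī = 195.31 cm⁴.
Centroid: x̄ = ΣA·x / ΣA = 4.4706 cm.
Transfer each piece to the vertical centroidal axis using Ī + A·d² with d = x − 4.4706:
  web: d = -3.9706 cm → contributes +332.83 cm⁴
  top flange (beyond web): d = 2.7794 cm → contributes +311.19 cm⁴
  bottom flange (beyond web): d = 2.7794 cm → contributes +311.19 cm⁴
Total I = 955.21 cm⁴.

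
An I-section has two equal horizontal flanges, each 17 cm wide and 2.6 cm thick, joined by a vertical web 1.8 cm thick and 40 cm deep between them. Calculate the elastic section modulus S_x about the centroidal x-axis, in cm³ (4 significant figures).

S_x ≈ 2202 cm³

Split into non-overlapping primitives; take the origin at the lower-left of the bounding box.
Bottom flange: 17 × 2.6, A = 44.2 cm², y = 1.3 cm, Ī = 24.8993 cm⁴.
Web: 1.8 × 40, A = 72 cm², y = 22.6 cm, Ī = 9 600 cm⁴.
Top flange: 17 × 2.6, A = 44.2 cm², y = 43.9 cm, Ī = 24.8993 cm⁴.
By symmetry the centroid is at mid-height, ȳ = 22.6 cm.
Transfer each piece to the centroidal x-axis using Ī + A·d² with d = y − 22.6:
  bottom flange: d = -21.3 cm → contributes +20 078 cm⁴
  web: d = 0 cm → contributes +9 600 cm⁴
  top flange: d = 21.3 cm → contributes +20 078 cm⁴
Total I = 49 756 cm⁴.
Extreme fibre distance c = 22.6 cm; S = I/c = 2201.59 cm³.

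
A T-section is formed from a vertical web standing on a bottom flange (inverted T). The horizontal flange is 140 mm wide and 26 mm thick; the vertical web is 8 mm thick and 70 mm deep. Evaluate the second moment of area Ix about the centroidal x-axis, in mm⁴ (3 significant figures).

Ix ≈ 1.55 × 10⁶ mm⁴

Treat the section as a set of non-overlapping primitives; coordinates are from the bounding-box lower-left.
Flange: 140 × 26, A = 3 640 mm², y = 13 mm, Ī = 205 053 mm⁴.
Web: 8 × 70, A = 560 mm², y = 61 mm, Ī = 228 667 mm⁴.
Centroid: ȳ = ΣA·y / ΣA = 19.4 mm.
Transfer each piece to the centroidal x-axis using Ī + A·d² with d = y − 19.4:
  flange: d = -6.4 mm → contributes +354 148 mm⁴
  web: d = 41.6 mm → contributes +1 197 780 mm⁴
Total I = 1 551 928 mm⁴.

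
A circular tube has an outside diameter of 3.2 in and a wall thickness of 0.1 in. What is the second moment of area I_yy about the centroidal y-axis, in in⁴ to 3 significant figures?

Decompose the section into non-overlapping parts with the origin at the bottom-left of its bounding rectangle.
Outer circle: ⌀3.2, A = 8.0425 in², x = 1.6 in, Ī = 5.1472 in⁴.
Bore (subtracted): ⌀3, A = 7.0686 in², x = 1.6 in, Ī = 3.9761 in⁴.
By symmetry the centroid is at mid-width, x̄ = 1.6 in.
All pieces are centred on the centroidal y-axis, so I = ΣĪ (holes subtracted) = 1.1711 in⁴.

I_yy ≈ 1.17 in⁴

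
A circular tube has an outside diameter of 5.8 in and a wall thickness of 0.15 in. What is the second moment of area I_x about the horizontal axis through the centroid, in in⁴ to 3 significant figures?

I_x ≈ 10.6 in⁴

Break the section into simple shapes (no overlaps), measuring from the bottom-left corner of the bounding box.
Outer circle: ⌀5.8, A = 26.421 in², y = 2.9 in, Ī = 55.55 in⁴.
Bore (subtracted): ⌀5.5, A = 23.758 in², y = 2.9 in, Ī = 44.918 in⁴.
By symmetry the centroid is at mid-height, ȳ = 2.9 in.
All pieces are centred on the horizontal axis through the centroid, so I = ΣĪ (holes subtracted) = 10.632 in⁴.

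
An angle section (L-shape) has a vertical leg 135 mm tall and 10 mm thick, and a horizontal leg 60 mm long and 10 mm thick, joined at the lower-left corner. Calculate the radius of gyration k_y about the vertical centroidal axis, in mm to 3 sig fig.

k_y ≈ 15.5 mm

Decompose the section into non-overlapping parts with the origin at the bottom-left of its bounding rectangle.
Vertical leg: 10 × 135, A = 1 350 mm², x = 5 mm, Ī = 11 250 mm⁴.
Horizontal leg (remainder): 50 × 10, A = 500 mm², x = 35 mm, Ī = 104 167 mm⁴.
Centroid: x̄ = ΣA·x / ΣA = 13.108 mm.
Transfer each piece to the vertical centroidal axis using Ī + A·d² with d = x − 13.108:
  vertical leg: d = -8.1081 mm → contributes +100 001 mm⁴
  horizontal leg (remainder): d = 21.892 mm → contributes +343 794 mm⁴
Total I = 443 795 mm⁴.
Radius of gyration: k = √(I/A) = √(443 795 / 1 850) = 15.488 mm.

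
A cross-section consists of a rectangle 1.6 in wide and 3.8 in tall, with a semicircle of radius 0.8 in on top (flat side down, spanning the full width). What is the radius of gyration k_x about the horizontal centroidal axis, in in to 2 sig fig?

Split into non-overlapping primitives; take the origin at the lower-left of the bounding box.
Rectangular body: 1.6 × 3.8, A = 6.08 in², y = 1.9 in, Ī = 7.316 in⁴.
Semicircular cap: semicircle r = 0.8, A = 1.005 in², y = 4.14 in, Ī = 0.04496 in⁴.
Centroid: ȳ = ΣA·y / ΣA = 2.218 in.
Transfer each piece to the horizontal centroidal axis using Ī + A·d² with d = y − 2.218:
  rectangular body: d = -0.3178 in → contributes +7.93 in⁴
  semicircular cap: d = 1.922 in → contributes +3.758 in⁴
Total I = 11.69 in⁴.
Radius of gyration: k = √(I/A) = √(11.69 / 7.085) = 1.284 in.

k_x ≈ 1.3 in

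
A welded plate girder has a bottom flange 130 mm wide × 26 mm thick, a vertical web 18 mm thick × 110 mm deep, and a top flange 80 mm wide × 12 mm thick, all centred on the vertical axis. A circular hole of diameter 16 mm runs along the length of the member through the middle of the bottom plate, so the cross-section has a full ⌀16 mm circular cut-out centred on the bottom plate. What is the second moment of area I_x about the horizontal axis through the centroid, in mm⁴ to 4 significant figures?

I_x ≈ 1.641 × 10⁷ mm⁴

Split into non-overlapping primitives; take the origin at the lower-left of the bounding box.
Bottom plate: 130 × 26, A = 3 380 mm², y = 13 mm, Ī = 190 407 mm⁴.
Web plate: 18 × 110, A = 1 980 mm², y = 81 mm, Ī = 1 996 500 mm⁴.
Top plate: 80 × 12, A = 960 mm², y = 142 mm, Ī = 11 520 mm⁴.
Hole (subtracted): ⌀16, A = 201.062 mm², y = 13 mm, Ī = 3216.99 mm⁴.
Centroid: ȳ = ΣA·y / ΣA = 55.2426 mm.
Transfer each piece to the horizontal axis through the centroid using Ī + A·d² with d = y − 55.2426:
  bottom plate: d = -42.2426 mm → contributes +6 221 811 mm⁴
  web plate: d = 25.7574 mm → contributes +3 310 116 mm⁴
  top plate: d = 86.7574 mm → contributes +7 237 289 mm⁴
  hole: d = -42.2426 mm → contributes −362 000 mm⁴
Total I = 16 407 216 mm⁴.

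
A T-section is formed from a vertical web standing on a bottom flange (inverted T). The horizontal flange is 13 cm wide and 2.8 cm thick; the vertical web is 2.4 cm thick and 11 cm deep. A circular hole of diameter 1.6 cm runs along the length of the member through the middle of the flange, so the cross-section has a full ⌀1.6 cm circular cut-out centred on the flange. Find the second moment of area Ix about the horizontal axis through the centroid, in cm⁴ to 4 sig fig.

Decompose the section into non-overlapping parts with the origin at the bottom-left of its bounding rectangle.
Flange: 13 × 2.8, A = 36.4 cm², y = 1.4 cm, Ī = 23.7813 cm⁴.
Web: 2.4 × 11, A = 26.4 cm², y = 8.3 cm, Ī = 266.2 cm⁴.
Hole (subtracted): ⌀1.6, A = 2.01062 cm², y = 1.4 cm, Ī = 0.321699 cm⁴.
Centroid: ȳ = ΣA·y / ΣA = 4.39658 cm.
Transfer each piece to the horizontal axis through the centroid using Ī + A·d² with d = y − 4.39658:
  flange: d = -2.99658 cm → contributes +350.634 cm⁴
  web: d = 3.90342 cm → contributes +668.449 cm⁴
  hole: d = -2.99658 cm → contributes −18.376 cm⁴
Total I = 1000.71 cm⁴.

Ix ≈ 1001 cm⁴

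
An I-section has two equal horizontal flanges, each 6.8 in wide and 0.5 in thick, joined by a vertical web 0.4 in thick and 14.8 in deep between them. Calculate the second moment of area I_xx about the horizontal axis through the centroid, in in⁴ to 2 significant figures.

I_xx ≈ 510 in⁴

Decompose the section into non-overlapping parts with the origin at the bottom-left of its bounding rectangle.
Bottom flange: 6.8 × 0.5, A = 3.4 in², y = 0.25 in, Ī = 0.07083 in⁴.
Web: 0.4 × 14.8, A = 5.92 in², y = 7.9 in, Ī = 108.1 in⁴.
Top flange: 6.8 × 0.5, A = 3.4 in², y = 15.55 in, Ī = 0.07083 in⁴.
By symmetry the centroid is at mid-height, ȳ = 7.9 in.
Transfer each piece to the horizontal axis through the centroid using Ī + A·d² with d = y − 7.9:
  bottom flange: d = -7.65 in → contributes +199 in⁴
  web: d = 0 in → contributes +108.1 in⁴
  top flange: d = 7.65 in → contributes +199 in⁴
Total I = 506.2 in⁴.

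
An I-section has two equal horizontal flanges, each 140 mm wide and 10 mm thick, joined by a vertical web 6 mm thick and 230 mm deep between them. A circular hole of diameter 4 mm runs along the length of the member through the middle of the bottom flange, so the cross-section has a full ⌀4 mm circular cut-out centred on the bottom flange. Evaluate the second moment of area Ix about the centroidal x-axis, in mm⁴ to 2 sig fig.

Ix ≈ 4.6 × 10⁷ mm⁴

Split into non-overlapping primitives; take the origin at the lower-left of the bounding box.
Bottom flange: 140 × 10, A = 1 400 mm², y = 5 mm, Ī = 11 667 mm⁴.
Web: 6 × 230, A = 1 380 mm², y = 125 mm, Ī = 6 083 500 mm⁴.
Top flange: 140 × 10, A = 1 400 mm², y = 245 mm, Ī = 11 667 mm⁴.
Hole (subtracted): ⌀4, A = 12.57 mm², y = 5 mm, Ī = 12.57 mm⁴.
Centroid: ȳ = ΣA·y / ΣA = 125.4 mm.
Transfer each piece to the centroidal x-axis using Ī + A·d² with d = y − 125.4:
  bottom flange: d = -120.4 mm → contributes +20 293 430 mm⁴
  web: d = -0.3618 mm → contributes +6 083 681 mm⁴
  top flange: d = 119.6 mm → contributes +20 050 270 mm⁴
  hole: d = -120.4 mm → contributes −182 061 mm⁴
Total I = 46 245 319 mm⁴.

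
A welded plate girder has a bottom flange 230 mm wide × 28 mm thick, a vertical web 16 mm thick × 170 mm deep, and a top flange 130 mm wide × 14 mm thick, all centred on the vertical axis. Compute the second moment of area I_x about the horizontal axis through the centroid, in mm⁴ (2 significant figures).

I_x ≈ 6.5 × 10⁷ mm⁴

Treat the section as a set of non-overlapping primitives; coordinates are from the bounding-box lower-left.
Bottom plate: 230 × 28, A = 6 440 mm², y = 14 mm, Ī = 420 747 mm⁴.
Web plate: 16 × 170, A = 2 720 mm², y = 113 mm, Ī = 6 550 667 mm⁴.
Top plate: 130 × 14, A = 1 820 mm², y = 205 mm, Ī = 29 727 mm⁴.
Centroid: ȳ = ΣA·y / ΣA = 70.18 mm.
Transfer each piece to the horizontal axis through the centroid using Ī + A·d² with d = y − 70.18:
  bottom plate: d = -56.18 mm → contributes +20 749 499 mm⁴
  web plate: d = 42.82 mm → contributes +11 537 004 mm⁴
  top plate: d = 134.8 mm → contributes +33 108 885 mm⁴
Total I = 65 395 388 mm⁴.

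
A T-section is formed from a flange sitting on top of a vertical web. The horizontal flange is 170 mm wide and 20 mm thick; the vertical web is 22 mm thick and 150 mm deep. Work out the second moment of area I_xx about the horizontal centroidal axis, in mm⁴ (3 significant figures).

Break the section into simple shapes (no overlaps), measuring from the bottom-left corner of the bounding box.
Flange: 170 × 20, A = 3 400 mm², y = 160 mm, Ī = 113 333 mm⁴.
Web: 22 × 150, A = 3 300 mm², y = 75 mm, Ī = 6 187 500 mm⁴.
Centroid: ȳ = ΣA·y / ΣA = 118.13 mm.
Transfer each piece to the horizontal centroidal axis using Ī + A·d² with d = y − 118.13:
  flange: d = 41.866 mm → contributes +6 072 631 mm⁴
  web: d = -43.134 mm → contributes +12 327 382 mm⁴
Total I = 18 400 012 mm⁴.

I_xx ≈ 1.84 × 10⁷ mm⁴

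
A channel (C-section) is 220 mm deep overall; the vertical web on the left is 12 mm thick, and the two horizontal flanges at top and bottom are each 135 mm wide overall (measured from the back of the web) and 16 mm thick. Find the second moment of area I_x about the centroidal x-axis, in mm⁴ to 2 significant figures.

I_x ≈ 5.2 × 10⁷ mm⁴

Treat the section as a set of non-overlapping primitives; coordinates are from the bounding-box lower-left.
Web: 12 × 220, A = 2 640 mm², y = 110 mm, Ī = 10 648 000 mm⁴.
Top flange (beyond web): 123 × 16, A = 1 968 mm², y = 212 mm, Ī = 41 984 mm⁴.
Bottom flange (beyond web): 123 × 16, A = 1 968 mm², y = 8 mm, Ī = 41 984 mm⁴.
By symmetry the centroid is at mid-height, ȳ = 110 mm.
Transfer each piece to the centroidal x-axis using Ī + A·d² with d = y − 110:
  web: d = 0 mm → contributes +10 648 000 mm⁴
  top flange (beyond web): d = 102 mm → contributes +20 517 056 mm⁴
  bottom flange (beyond web): d = -102 mm → contributes +20 517 056 mm⁴
Total I = 51 682 112 mm⁴.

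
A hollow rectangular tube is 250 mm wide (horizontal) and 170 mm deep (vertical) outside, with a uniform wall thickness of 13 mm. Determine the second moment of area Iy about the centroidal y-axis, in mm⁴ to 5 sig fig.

Iy ≈ 8.6481 × 10⁷ mm⁴

Treat the section as a set of non-overlapping primitives; coordinates are from the bounding-box lower-left.
Outer rectangle: 250 × 170, A = 42 500 mm², x = 125 mm, Ī = 221 354 167 mm⁴.
Inner void (subtracted): 224 × 144, A = 32 256 mm², x = 125 mm, Ī = 134 873 088 mm⁴.
By symmetry the centroid is at mid-width, x̄ = 125 mm.
All pieces are centred on the centroidal y-axis, so I = ΣĪ (holes subtracted) = 86 481 079 mm⁴.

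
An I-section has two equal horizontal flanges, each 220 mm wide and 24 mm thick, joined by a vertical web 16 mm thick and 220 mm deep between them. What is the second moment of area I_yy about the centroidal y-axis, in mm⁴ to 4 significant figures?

Split into non-overlapping primitives; take the origin at the lower-left of the bounding box.
Bottom flange: 220 × 24, A = 5 280 mm², x = 110 mm, Ī = 21 296 000 mm⁴.
Web: 16 × 220, A = 3 520 mm², x = 110 mm, Ī = 75093.3 mm⁴.
Top flange: 220 × 24, A = 5 280 mm², x = 110 mm, Ī = 21 296 000 mm⁴.
By symmetry the centroid is at mid-width, x̄ = 110 mm.
All pieces are centred on the centroidal y-axis, so I = ΣĪ = 42 667 093 mm⁴.

I_yy ≈ 4.267 × 10⁷ mm⁴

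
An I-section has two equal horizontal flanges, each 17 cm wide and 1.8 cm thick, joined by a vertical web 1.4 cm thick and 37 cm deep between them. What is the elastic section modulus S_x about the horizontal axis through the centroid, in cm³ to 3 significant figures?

Split into non-overlapping primitives; take the origin at the lower-left of the bounding box.
Bottom flange: 17 × 1.8, A = 30.6 cm², y = 0.9 cm, Ī = 8.262 cm⁴.
Web: 1.4 × 37, A = 51.8 cm², y = 20.3 cm, Ī = 5909.5 cm⁴.
Top flange: 17 × 1.8, A = 30.6 cm², y = 39.7 cm, Ī = 8.262 cm⁴.
By symmetry the centroid is at mid-height, ȳ = 20.3 cm.
Transfer each piece to the horizontal axis through the centroid using Ī + A·d² with d = y − 20.3:
  bottom flange: d = -19.4 cm → contributes +11 525 cm⁴
  web: d = 0 cm → contributes +5909.5 cm⁴
  top flange: d = 19.4 cm → contributes +11 525 cm⁴
Total I = 28 959 cm⁴.
Extreme fibre distance c = 20.3 cm; S = I/c = 1426.6 cm³.

S_x ≈ 1430 cm³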